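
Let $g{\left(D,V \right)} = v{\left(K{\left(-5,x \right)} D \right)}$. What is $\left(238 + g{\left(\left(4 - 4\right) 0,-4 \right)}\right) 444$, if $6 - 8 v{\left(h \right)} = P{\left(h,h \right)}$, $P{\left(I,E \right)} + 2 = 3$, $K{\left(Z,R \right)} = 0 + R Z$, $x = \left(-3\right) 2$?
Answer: $\frac{211899}{2} \approx 1.0595 \cdot 10^{5}$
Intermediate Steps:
$x = -6$
$K{\left(Z,R \right)} = R Z$
$P{\left(I,E \right)} = 1$ ($P{\left(I,E \right)} = -2 + 3 = 1$)
$v{\left(h \right)} = \frac{5}{8}$ ($v{\left(h \right)} = \frac{3}{4} - \frac{1}{8} = \frac{5}{8}$)
$g{\left(D,V \right)} = \frac{5}{8}$
$\left(238 + g{\left(\left(4 - 4\right) 0,-4 \right)}\right) 444 = \left(238 + \frac{5}{8}\right) 444 = \frac{1909}{8} \cdot 444 = \frac{211899}{2}$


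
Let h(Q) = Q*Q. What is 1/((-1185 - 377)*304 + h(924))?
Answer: 1/378928 ≈ 2.6390e-6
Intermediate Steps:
h(Q) = Q²
1/((-1185 - 377)*304 + h(924)) = 1/((-1185 - 377)*304 + 924²) = 1/(-1562*304 + 853776) = 1/(-474848 + 853776) = 1/378928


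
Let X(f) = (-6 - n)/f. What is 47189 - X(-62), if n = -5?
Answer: 2925717/62 ≈ 47189.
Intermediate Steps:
X(f) = -1/f (X(f) = (-6 - 1*(-5))/f = (-6 + 5)/f = -1/f)
47189 - X(-62) = 47189 - (-1)/(-62) = 47189 - (-1)*(-1)/62 = 47189 - 1*1/62 = 47189 - 1/62 = 2925717/62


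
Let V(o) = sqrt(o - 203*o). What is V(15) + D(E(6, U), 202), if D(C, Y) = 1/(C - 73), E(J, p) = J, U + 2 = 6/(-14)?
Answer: -1/67 + I*sqrt(3030) ≈ -0.014925 + 55.045*I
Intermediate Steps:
V(o) = sqrt(202)*sqrt(-o) (V(o) = sqrt(-202*o) = sqrt(202)*sqrt(-o))
U = -17/7 (U = -2 + 6/(-14) = -2 + 6*(-1/14) = -2 - 3/7 = -17/7 ≈ -2.4286)
D(C, Y) = 1/(-73 + C)
V(15) + D(E(6, U), 202) = sqrt(202)*sqrt(-1*15) + 1/(-73 + 6) = sqrt(202)*sqrt(-15) + 1/(-67) = sqrt(202)*(I*sqrt(15)) - 1/67 = I*sqrt(3030) - 1/67 = -1/67 + I*sqrt(3030)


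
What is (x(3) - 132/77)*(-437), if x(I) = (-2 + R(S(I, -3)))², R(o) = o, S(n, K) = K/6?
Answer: -55499/28 ≈ -1982.1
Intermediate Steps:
S(n, K) = K/6 (S(n, K) = K*(⅙) = K/6)
x(I) = 25/4 (x(I) = (-2 + (⅙)*(-3))² = (-2 - ½)² = (-5/2)² = 25/4)
(x(3) - 132/77)*(-437) = (25/4 - 132/77)*(-437) = (25/4 - 132*1/77)*(-437) = (25/4 - 12/7)*(-437) = (127/28)*(-437) = -55499/28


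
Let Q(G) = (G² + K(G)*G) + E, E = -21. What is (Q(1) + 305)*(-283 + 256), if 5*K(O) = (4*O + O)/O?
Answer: -7722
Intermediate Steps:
K(O) = 1 (K(O) = ((4*O + O)/O)/5 = ((5*O)/O)/5 = (⅕)*5 = 1)
Q(G) = -21 + G + G² (Q(G) = (G² + 1*G) - 21 = (G² + G) - 21 = (G + G²) - 21 = -21 + G + G²)
(Q(1) + 305)*(-283 + 256) = ((-21 + 1 + 1²) + 305)*(-283 + 256) = ((-21 + 1 + 1) + 305)*(-27) = (-19 + 305)*(-27) = 286*(-27) = -7722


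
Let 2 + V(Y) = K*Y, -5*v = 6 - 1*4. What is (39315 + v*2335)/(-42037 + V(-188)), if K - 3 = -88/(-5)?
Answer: -191905/229559 ≈ -0.83597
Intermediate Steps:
v = -⅖ (v = -(6 - 1*4)/5 = -(6 - 4)/5 = -⅕*2 = -⅖ ≈ -0.40000)
K = 103/5 (K = 3 - 88/(-5) = 3 - 88*(-1)/5 = 3 - 11*(-8/5) = 3 + 88/5 = 103/5 ≈ 20.600)
V(Y) = -2 + 103*Y/5
(39315 + v*2335)/(-42037 + V(-188)) = (39315 - ⅖*2335)/(-42037 + (-2 + (103/5)*(-188))) = (39315 - 934)/(-42037 + (-2 - 19364/5)) = 38381/(-42037 - 19374/5) = 38381/(-229559/5) = 38381*(-5/229559) = -191905/229559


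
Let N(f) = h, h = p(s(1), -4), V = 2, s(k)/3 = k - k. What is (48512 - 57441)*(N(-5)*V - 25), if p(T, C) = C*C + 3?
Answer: -116077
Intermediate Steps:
s(k) = 0 (s(k) = 3*(k - k) = 3*0 = 0)
p(T, C) = 3 + C² (p(T, C) = C² + 3 = 3 + C²)
h = 19 (h = 3 + (-4)² = 3 + 16 = 19)
N(f) = 19
(48512 - 57441)*(N(-5)*V - 25) = (48512 - 57441)*(19*2 - 25) = -8929*(38 - 25) = -8929*13 = -116077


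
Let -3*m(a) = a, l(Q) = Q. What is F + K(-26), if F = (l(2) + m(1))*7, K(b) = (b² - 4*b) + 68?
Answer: 2579/3 ≈ 859.67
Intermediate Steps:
m(a) = -a/3
K(b) = 68 + b² - 4*b
F = 35/3 (F = (2 - ⅓*1)*7 = (2 - ⅓)*7 = (5/3)*7 = 35/3 ≈ 11.667)
F + K(-26) = 35/3 + (68 + (-26)² - 4*(-26)) = 35/3 + (68 + 676 + 104) = 35/3 + 848 = 2579/3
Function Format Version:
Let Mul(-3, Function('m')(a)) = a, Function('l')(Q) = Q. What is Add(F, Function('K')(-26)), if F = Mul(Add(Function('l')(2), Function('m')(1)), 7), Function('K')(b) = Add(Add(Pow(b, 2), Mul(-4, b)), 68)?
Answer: Rational(2579, 3) ≈ 859.67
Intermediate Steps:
Function('m')(a) = Mul(Rational(-1, 3), a)
Function('K')(b) = Add(68, Pow(b, 2), Mul(-4, b))
F = Rational(35, 3) (F = Mul(Add(2, Mul(Rational(-1, 3), 1)), 7) = Mul(Add(2, Rational(-1, 3)), 7) = Mul(Rational(5, 3), 7) = Rational(35, 3) ≈ 11.667)
Add(F, Function('K')(-26)) = Add(Rational(35, 3), Add(68, Pow(-26, 2), Mul(-4, -26))) = Add(Rational(35, 3), Add(68, 676, 104)) = Add(Rational(35, 3), 848) = Rational(2579, 3)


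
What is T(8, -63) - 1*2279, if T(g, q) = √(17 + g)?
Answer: -2274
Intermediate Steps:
T(8, -63) - 1*2279 = √(17 + 8) - 1*2279 = √25 - 2279 = 5 - 2279 = -2274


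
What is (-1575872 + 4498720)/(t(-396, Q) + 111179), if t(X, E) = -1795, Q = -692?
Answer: 365356/13673 ≈ 26.721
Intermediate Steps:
(-1575872 + 4498720)/(t(-396, Q) + 111179) = (-1575872 + 4498720)/(-1795 + 111179) = 2922848/109384 = 2922848*(1/109384) = 365356/13673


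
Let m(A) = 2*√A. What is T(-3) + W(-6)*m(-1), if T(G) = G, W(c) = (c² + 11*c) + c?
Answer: -3 - 72*I ≈ -3.0 - 72.0*I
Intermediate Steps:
W(c) = c² + 12*c
T(-3) + W(-6)*m(-1) = -3 + (-6*(12 - 6))*(2*√(-1)) = -3 + (-6*6)*(2*I) = -3 - 72*I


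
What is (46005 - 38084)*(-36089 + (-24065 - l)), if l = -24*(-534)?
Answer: -577995370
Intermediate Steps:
l = 12816
(46005 - 38084)*(-36089 + (-24065 - l)) = (46005 - 38084)*(-36089 + (-24065 - 1*12816)) = 7921*(-36089 + (-24065 - 12816)) = 7921*(-36089 - 36881) = 7921*(-72970) = -577995370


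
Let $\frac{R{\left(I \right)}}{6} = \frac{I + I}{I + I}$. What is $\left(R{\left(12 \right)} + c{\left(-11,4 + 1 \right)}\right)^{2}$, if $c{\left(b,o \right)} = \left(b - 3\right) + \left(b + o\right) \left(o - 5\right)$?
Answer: $64$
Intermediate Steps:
$R{\left(I \right)} = 6$ ($R{\left(I \right)} = 6 \frac{I + I}{I + I} = 6 \frac{2 I}{2 I} = 6 \cdot 2 I \frac{1}{2 I} = 6 \cdot 1 = 6$)
$c{\left(b,o \right)} = -3 + b + \left(-5 + o\right) \left(b + o\right)$ ($c{\left(b,o \right)} = \left(-3 + b\right) + \left(b + o\right) \left(-5 + o\right) = \left(-3 + b\right) + \left(-5 + o\right) \left(b + o\right) = -3 + b + \left(-5 + o\right) \left(b + o\right)$)
$\left(R{\left(12 \right)} + c{\left(-11,4 + 1 \right)}\right)^{2} = \left(6 - \left(-41 - \left(4 + 1\right)^{2} + 16 \left(4 + 1\right)\right)\right)^{2} = \left(6 - \left(39 - 25\right)\right)^{2} = \left(6 - 14\right)^{2} = \left(-8\right)^{2} = 64$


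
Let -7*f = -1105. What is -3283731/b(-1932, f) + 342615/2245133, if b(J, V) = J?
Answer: 2457691587801/1445865652 ≈ 1699.8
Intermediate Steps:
f = 1105/7 (f = -⅐*(-1105) = 1105/7 ≈ 157.86)
-3283731/b(-1932, f) + 342615/2245133 = -3283731/(-1932) + 342615/2245133 = -3283731*(-1/1932) + 342615*(1/2245133) = 1094577/644 + 342615/2245133 = 2457691587801/1445865652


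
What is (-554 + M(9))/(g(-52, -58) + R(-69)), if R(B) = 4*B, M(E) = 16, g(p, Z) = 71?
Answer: 538/205 ≈ 2.6244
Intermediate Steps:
(-554 + M(9))/(g(-52, -58) + R(-69)) = (-554 + 16)/(71 + 4*(-69)) = -538/(71 - 276) = -538/(-205) = -538*(-1/205) = 538/205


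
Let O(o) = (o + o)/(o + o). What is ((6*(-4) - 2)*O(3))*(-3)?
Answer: 78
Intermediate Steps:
O(o) = 1 (O(o) = (2*o)/((2*o)) = (2*o)*(1/(2*o)) = 1)
((6*(-4) - 2)*O(3))*(-3) = ((6*(-4) - 2)*1)*(-3) = ((-24 - 2)*1)*(-3) = -26*1*(-3) = -26*(-3) = 78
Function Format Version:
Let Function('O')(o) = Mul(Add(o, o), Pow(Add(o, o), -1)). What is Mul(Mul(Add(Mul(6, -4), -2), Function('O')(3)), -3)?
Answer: 78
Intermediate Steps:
Function('O')(o) = 1 (Function('O')(o) = Mul(Mul(2, o), Pow(Mul(2, o), -1)) = Mul(Mul(2, o), Mul(Rational(1, 2), Pow(o, -1))) = 1)
Mul(Mul(Add(Mul(6, -4), -2), Function('O')(3)), -3) = Mul(Mul(Add(Mul(6, -4), -2), 1), -3) = Mul(Mul(Add(-24, -2), 1), -3) = Mul(Mul(-26, 1), -3) = Mul(-26, -3) = 78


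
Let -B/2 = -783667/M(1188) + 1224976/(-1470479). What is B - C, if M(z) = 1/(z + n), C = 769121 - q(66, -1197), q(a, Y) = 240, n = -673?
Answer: 1185806221573743/1470479 ≈ 8.0641e+8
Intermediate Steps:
C = 768881 (C = 769121 - 1*240 = 769121 - 240 = 768881)
M(z) = 1/(-673 + z) (M(z) = 1/(z - 673) = 1/(-673 + z))
B = 1186936844937742/1470479 (B = -2*(-783667/(1/(-673 + 1188)) + 1224976/(-1470479)) = -2*(-783667/(1/515) + 1224976*(-1/1470479)) = -2*(-783667/1/515 - 1224976/1470479) = -2*(-783667*515 - 1224976/1470479) = -2*(-403588505 - 1224976/1470479) = -2*(-593468422468871/1470479) = 1186936844937742/1470479 ≈ 8.0718e+8)
B - C = 1186936844937742/1470479 - 1*768881 = 1186936844937742/1470479 - 768881 = 1185806221573743/1470479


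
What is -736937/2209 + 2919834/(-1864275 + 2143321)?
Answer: -99594704398/308206307 ≈ -323.14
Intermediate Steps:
-736937/2209 + 2919834/(-1864275 + 2143321) = -736937*1/2209 + 2919834/279046 = -736937/2209 + 2919834*(1/279046) = -736937/2209 + 1459917/139523 = -99594704398/308206307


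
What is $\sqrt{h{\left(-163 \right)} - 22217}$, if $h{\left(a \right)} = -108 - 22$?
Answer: $3 i \sqrt{2483} \approx 149.49 i$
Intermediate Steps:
$h{\left(a \right)} = -130$ ($h{\left(a \right)} = -108 - 22 = -130$)
$\sqrt{h{\left(-163 \right)} - 22217} = \sqrt{-130 - 22217} = \sqrt{-22347} = 3 i \sqrt{2483}$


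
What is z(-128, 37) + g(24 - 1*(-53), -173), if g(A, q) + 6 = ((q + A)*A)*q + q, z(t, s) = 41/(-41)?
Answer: 1278636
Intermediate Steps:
z(t, s) = -1 (z(t, s) = 41*(-1/41) = -1)
g(A, q) = -6 + q + A*q*(A + q) (g(A, q) = -6 + (((q + A)*A)*q + q) = -6 + (((A + q)*A)*q + q) = -6 + ((A*(A + q))*q + q) = -6 + (A*q*(A + q) + q) = -6 + (q + A*q*(A + q)) = -6 + q + A*q*(A + q))
z(-128, 37) + g(24 - 1*(-53), -173) = -1 + (-6 - 173 + (24 - 1*(-53))*(-173)**2 - 173*(24 - 1*(-53))**2) = -1 + (-6 - 173 + (24 + 53)*29929 - 173*(24 + 53)**2) = -1 + (-6 - 173 + 77*29929 - 173*77**2) = -1 + (-6 - 173 + 2304533 - 173*5929) = -1 + (-6 - 173 + 2304533 - 1025717) = -1 + 1278637 = 1278636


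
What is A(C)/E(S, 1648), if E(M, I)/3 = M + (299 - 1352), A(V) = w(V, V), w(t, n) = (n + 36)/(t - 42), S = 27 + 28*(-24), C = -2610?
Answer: -11/57732 ≈ -0.00019054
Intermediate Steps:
S = -645 (S = 27 - 672 = -645)
w(t, n) = (36 + n)/(-42 + t)
A(V) = (36 + V)/(-42 + V)
E(M, I) = -3159 + 3*M (E(M, I) = 3*(M + (299 - 1352)) = 3*(M - 1053) = 3*(-1053 + M) = -3159 + 3*M)
A(C)/E(S, 1648) = ((36 - 2610)/(-42 - 2610))/(-3159 + 3*(-645)) = (-2574/(-2652))/(-3159 - 1935) = -1/2652*(-2574)/(-5094) = (33/34)*(-1/5094) = -11/57732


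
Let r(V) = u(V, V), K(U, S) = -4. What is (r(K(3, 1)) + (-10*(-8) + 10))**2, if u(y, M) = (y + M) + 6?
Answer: 7744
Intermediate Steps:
u(y, M) = 6 + M + y (u(y, M) = (M + y) + 6 = 6 + M + y)
r(V) = 6 + 2*V (r(V) = 6 + V + V = 6 + 2*V)
(r(K(3, 1)) + (-10*(-8) + 10))**2 = ((6 + 2*(-4)) + (-10*(-8) + 10))**2 = ((6 - 8) + (80 + 10))**2 = (-2 + 90)**2 = 88**2 = 7744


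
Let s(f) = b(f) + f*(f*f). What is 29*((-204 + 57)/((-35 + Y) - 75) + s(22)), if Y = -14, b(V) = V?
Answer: 38373583/124 ≈ 3.0946e+5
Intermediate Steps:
s(f) = f + f**3 (s(f) = f + f*(f*f) = f + f*f**2 = f + f**3)
29*((-204 + 57)/((-35 + Y) - 75) + s(22)) = 29*((-204 + 57)/((-35 - 14) - 75) + (22 + 22**3)) = 29*(-147/(-49 - 75) + (22 + 10648)) = 29*(-147/(-124) + 10670) = 29*(-147*(-1/124) + 10670) = 29*(147/124 + 10670) = 29*(1323227/124) = 38373583/124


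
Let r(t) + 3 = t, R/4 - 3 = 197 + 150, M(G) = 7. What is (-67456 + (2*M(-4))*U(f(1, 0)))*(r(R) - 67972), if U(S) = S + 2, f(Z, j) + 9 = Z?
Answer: 4496475500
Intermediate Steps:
f(Z, j) = -9 + Z
U(S) = 2 + S
R = 1400 (R = 12 + 4*(197 + 150) = 12 + 4*347 = 12 + 1388 = 1400)
r(t) = -3 + t
(-67456 + (2*M(-4))*U(f(1, 0)))*(r(R) - 67972) = (-67456 + (2*7)*(2 + (-9 + 1)))*((-3 + 1400) - 67972) = (-67456 + 14*(2 - 8))*(1397 - 67972) = (-67456 + 14*(-6))*(-66575) = (-67456 - 84)*(-66575) = -67540*(-66575) = 4496475500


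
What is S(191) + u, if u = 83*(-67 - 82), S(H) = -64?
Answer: -12431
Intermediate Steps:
u = -12367 (u = 83*(-149) = -12367)
S(191) + u = -64 - 12367 = -12431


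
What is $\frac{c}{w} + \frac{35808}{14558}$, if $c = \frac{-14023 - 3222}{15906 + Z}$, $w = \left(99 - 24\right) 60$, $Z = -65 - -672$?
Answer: $\frac{266058771529}{108178314300} \approx 2.4594$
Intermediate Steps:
$Z = 607$ ($Z = -65 + 672 = 607$)
$w = 4500$ ($w = 75 \cdot 60 = 4500$)
$c = - \frac{17245}{16513}$ ($c = \frac{-14023 - 3222}{15906 + 607} = - \frac{17245}{16513} \approx -1.0443$)
$\frac{c}{w} + \frac{35808}{14558} = - \frac{17245}{16513 \cdot 4500} + \frac{35808}{14558} = \left(- \frac{17245}{16513}\right) \frac{1}{4500} + 35808 \cdot \frac{1}{14558} = - \frac{3449}{14861700} + \frac{17904}{7279} = \frac{266058771529}{108178314300}$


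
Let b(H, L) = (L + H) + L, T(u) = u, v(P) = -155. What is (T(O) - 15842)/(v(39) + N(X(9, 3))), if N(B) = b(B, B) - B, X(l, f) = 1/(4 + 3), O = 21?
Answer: 110747/1083 ≈ 102.26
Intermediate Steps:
X(l, f) = 1/7
b(H, L) = H + 2*L (b(H, L) = (H + L) + L = H + 2*L)
N(B) = 2*B (N(B) = (B + 2*B) - B = 3*B - B = 2*B)
(T(O) - 15842)/(v(39) + N(X(9, 3))) = (21 - 15842)/(-155 + 2*(1/7)) = -15821/(-155 + 2/7) = -15821/(-1083/7) = -15821*(-7/1083) = 110747/1083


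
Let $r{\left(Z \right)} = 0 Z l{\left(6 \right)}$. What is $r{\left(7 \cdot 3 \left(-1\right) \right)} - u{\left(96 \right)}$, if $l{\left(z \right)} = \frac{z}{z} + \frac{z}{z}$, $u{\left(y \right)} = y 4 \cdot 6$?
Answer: $-2304$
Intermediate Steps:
$u{\left(y \right)} = 24 y$ ($u{\left(y \right)} = 4 y 6 = 24 y$)
$l{\left(z \right)} = 2$ ($l{\left(z \right)} = 1 + 1 = 2$)
$r{\left(Z \right)} = 0$ ($r{\left(Z \right)} = 0 Z 2 = 0 \cdot 2 = 0$)
$r{\left(7 \cdot 3 \left(-1\right) \right)} - u{\left(96 \right)} = 0 - 24 \cdot 96 = 0 - 2304 = -2304$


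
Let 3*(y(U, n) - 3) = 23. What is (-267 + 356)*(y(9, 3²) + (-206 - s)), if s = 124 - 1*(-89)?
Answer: -109025/3 ≈ -36342.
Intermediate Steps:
s = 213 (s = 124 + 89 = 213)
y(U, n) = 32/3 (y(U, n) = 3 + (⅓)*23 = 3 + 23/3 = 32/3)
(-267 + 356)*(y(9, 3²) + (-206 - s)) = (-267 + 356)*(32/3 + (-206 - 1*213)) = 89*(32/3 + (-206 - 213)) = 89*(32/3 - 419) = 89*(-1225/3) = -109025/3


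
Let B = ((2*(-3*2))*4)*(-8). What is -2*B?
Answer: -768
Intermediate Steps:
B = 384 (B = ((2*(-6))*4)*(-8) = -12*4*(-8) = -48*(-8) = 384)
-2*B = -2*384 = -768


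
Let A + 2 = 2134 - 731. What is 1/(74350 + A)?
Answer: 1/75751 ≈ 1.3201e-5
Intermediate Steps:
A = 1401 (A = -2 + (2134 - 731) = -2 + 1403 = 1401)
1/(74350 + A) = 1/(74350 + 1401) = 1/75751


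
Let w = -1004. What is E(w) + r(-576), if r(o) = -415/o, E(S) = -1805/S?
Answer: 364085/144576 ≈ 2.5183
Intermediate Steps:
E(w) + r(-576) = -1805/(-1004) - 415/(-576) = -1805*(-1/1004) - 415*(-1/576) = 1805/1004 + 415/576 = 364085/144576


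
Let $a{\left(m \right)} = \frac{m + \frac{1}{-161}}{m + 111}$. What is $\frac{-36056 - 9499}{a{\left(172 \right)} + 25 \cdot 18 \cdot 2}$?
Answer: $- \frac{2075622465}{41034391} \approx -50.583$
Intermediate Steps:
$a{\left(m \right)} = \frac{- \frac{1}{161} + m}{111 + m}$ ($a{\left(m \right)} = \frac{m - \frac{1}{161}}{111 + m} = \frac{- \frac{1}{161} + m}{111 + m}$)
$\frac{-36056 - 9499}{a{\left(172 \right)} + 25 \cdot 18 \cdot 2} = \frac{-36056 - 9499}{\frac{- \frac{1}{161} + 172}{111 + 172} + 25 \cdot 18 \cdot 2} = - \frac{45555}{\frac{1}{283} \cdot \frac{27691}{161} + 450 \cdot 2} = - \frac{45555}{\frac{1}{283} \cdot \frac{27691}{161} + 900} = - \frac{45555}{\frac{27691}{45563} + 900} = - \frac{45555}{\frac{41034391}{45563}} = \left(-45555\right) \frac{45563}{41034391} = - \frac{2075622465}{41034391}$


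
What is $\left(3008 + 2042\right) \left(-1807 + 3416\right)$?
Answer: $8125450$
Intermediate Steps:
$\left(3008 + 2042\right) \left(-1807 + 3416\right) = 5050 \cdot 1609 = 8125450$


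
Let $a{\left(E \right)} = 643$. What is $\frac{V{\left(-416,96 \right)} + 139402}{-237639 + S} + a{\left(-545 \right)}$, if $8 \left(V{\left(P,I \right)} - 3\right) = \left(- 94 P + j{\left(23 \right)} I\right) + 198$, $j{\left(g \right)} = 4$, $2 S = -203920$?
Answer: $\frac{872871165}{1358396} \approx 642.58$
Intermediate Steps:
$S = -101960$ ($S = \frac{1}{2} \left(-203920\right) = -101960$)
$V{\left(P,I \right)} = \frac{111}{4} + \frac{I}{2} - \frac{47 P}{4}$ ($V{\left(P,I \right)} = 3 + \frac{\left(- 94 P + 4 I\right) + 198}{8} = 3 + \frac{198 - 94 P + 4 I}{8} = 3 + \left(\frac{99}{4} + \frac{I}{2} - \frac{47 P}{4}\right) = \frac{111}{4} + \frac{I}{2} - \frac{47 P}{4}$)
$\frac{V{\left(-416,96 \right)} + 139402}{-237639 + S} + a{\left(-545 \right)} = \frac{\left(\frac{111}{4} + \frac{1}{2} \cdot 96 - -4888\right) + 139402}{-237639 - 101960} + 643 = \frac{\left(\frac{111}{4} + 48 + 4888\right) + 139402}{-339599} + 643 = \left(\frac{19855}{4} + 139402\right) \left(- \frac{1}{339599}\right) + 643 = \frac{577463}{4} \left(- \frac{1}{339599}\right) + 643 = - \frac{577463}{1358396} + 643 = \frac{872871165}{1358396}$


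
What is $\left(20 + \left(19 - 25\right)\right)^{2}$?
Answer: $196$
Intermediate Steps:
$\left(20 + \left(19 - 25\right)\right)^{2} = \left(20 - 6\right)^{2} = 14^{2} = 196$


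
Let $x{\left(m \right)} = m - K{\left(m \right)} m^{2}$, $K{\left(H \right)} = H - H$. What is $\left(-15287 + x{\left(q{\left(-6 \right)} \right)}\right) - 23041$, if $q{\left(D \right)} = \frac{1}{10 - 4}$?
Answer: $- \frac{229967}{6} \approx -38328.0$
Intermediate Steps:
$K{\left(H \right)} = 0$
$q{\left(D \right)} = \frac{1}{6}$
$x{\left(m \right)} = m$ ($x{\left(m \right)} = m - 0 m^{2} = m - 0 = m + 0 = m$)
$\left(-15287 + x{\left(q{\left(-6 \right)} \right)}\right) - 23041 = \left(-15287 + \frac{1}{6}\right) - 23041 = - \frac{91721}{6} - 23041 = - \frac{229967}{6}$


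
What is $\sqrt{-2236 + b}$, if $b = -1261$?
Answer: $i \sqrt{3497} \approx 59.135 i$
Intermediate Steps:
$\sqrt{-2236 + b} = \sqrt{-2236 - 1261} = \sqrt{-3497} = i \sqrt{3497}$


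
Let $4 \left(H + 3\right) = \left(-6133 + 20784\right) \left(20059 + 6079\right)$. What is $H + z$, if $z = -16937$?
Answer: $\frac{191440039}{2} \approx 9.572 \cdot 10^{7}$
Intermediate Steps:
$H = \frac{191473913}{2}$ ($H = -3 + \frac{\left(-6133 + 20784\right) \left(20059 + 6079\right)}{4} = -3 + \frac{14651 \cdot 26138}{4} = -3 + \frac{1}{4} \cdot 382947838 = -3 + \frac{191473919}{2} = \frac{191473913}{2} \approx 9.5737 \cdot 10^{7}$)
$H + z = \frac{191473913}{2} - 16937 = \frac{191440039}{2}$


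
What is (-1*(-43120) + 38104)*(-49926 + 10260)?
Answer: -3221831184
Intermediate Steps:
(-1*(-43120) + 38104)*(-49926 + 10260) = (43120 + 38104)*(-39666) = 81224*(-39666) = -3221831184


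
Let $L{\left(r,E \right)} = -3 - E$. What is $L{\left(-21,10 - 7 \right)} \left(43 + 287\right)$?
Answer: $-1980$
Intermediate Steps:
$L{\left(-21,10 - 7 \right)} \left(43 + 287\right) = \left(-3 - \left(10 - 7\right)\right) \left(43 + 287\right) = \left(-3 - \left(10 - 7\right)\right) 330 = \left(-3 - 3\right) 330 = \left(-6\right) 330 = -1980$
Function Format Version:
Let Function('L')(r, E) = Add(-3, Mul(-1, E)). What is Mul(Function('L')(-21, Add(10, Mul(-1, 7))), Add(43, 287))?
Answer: -1980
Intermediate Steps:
Mul(Function('L')(-21, Add(10, Mul(-1, 7))), Add(43, 287)) = Mul(Add(-3, Mul(-1, Add(10, Mul(-1, 7)))), Add(43, 287)) = Mul(Add(-3, Mul(-1, Add(10, -7))), 330) = Mul(Add(-3, Mul(-1, 3)), 330) = Mul(Add(-3, -3), 330) = Mul(-6, 330) = -1980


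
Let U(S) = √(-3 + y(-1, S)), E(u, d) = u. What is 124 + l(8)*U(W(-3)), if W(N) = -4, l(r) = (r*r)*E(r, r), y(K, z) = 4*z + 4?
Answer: 124 + 512*I*√15 ≈ 124.0 + 1983.0*I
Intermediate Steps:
y(K, z) = 4 + 4*z
l(r) = r³ (l(r) = (r*r)*r = r²*r = r³)
U(S) = √(1 + 4*S) (U(S) = √(-3 + (4 + 4*S)) = √(1 + 4*S))
124 + l(8)*U(W(-3)) = 124 + 8³*√(1 + 4*(-4)) = 124 + 512*√(1 - 16) = 124 + 512*√(-15) = 124 + 512*(I*√15) = 124 + 512*I*√15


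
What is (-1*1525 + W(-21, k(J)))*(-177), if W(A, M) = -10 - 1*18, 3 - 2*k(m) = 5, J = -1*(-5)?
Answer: 274881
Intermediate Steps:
J = 5
k(m) = -1 (k(m) = 3/2 - ½*5 = 3/2 - 5/2 = -1)
W(A, M) = -28 (W(A, M) = -10 - 18 = -28)
(-1*1525 + W(-21, k(J)))*(-177) = (-1*1525 - 28)*(-177) = (-1525 - 28)*(-177) = -1553*(-177) = 274881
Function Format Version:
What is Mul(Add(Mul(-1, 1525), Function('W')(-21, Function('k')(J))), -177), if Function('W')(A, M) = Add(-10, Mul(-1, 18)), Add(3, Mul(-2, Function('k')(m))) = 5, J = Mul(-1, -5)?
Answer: 274881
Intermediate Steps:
J = 5
Function('k')(m) = -1 (Function('k')(m) = Add(Rational(3, 2), Mul(Rational(-1, 2), 5)) = Add(Rational(3, 2), Rational(-5, 2)) = -1)
Function('W')(A, M) = -28 (Function('W')(A, M) = Add(-10, -18) = -28)
Mul(Add(Mul(-1, 1525), Function('W')(-21, Function('k')(J))), -177) = Mul(Add(Mul(-1, 1525), -28), -177) = Mul(Add(-1525, -28), -177) = Mul(-1553, -177) = 274881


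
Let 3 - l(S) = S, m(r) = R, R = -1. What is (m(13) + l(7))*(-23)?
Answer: 115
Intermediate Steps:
m(r) = -1
l(S) = 3 - S
(m(13) + l(7))*(-23) = (-1 + (3 - 1*7))*(-23) = (-1 + (3 - 7))*(-23) = (-1 - 4)*(-23) = -5*(-23) = 115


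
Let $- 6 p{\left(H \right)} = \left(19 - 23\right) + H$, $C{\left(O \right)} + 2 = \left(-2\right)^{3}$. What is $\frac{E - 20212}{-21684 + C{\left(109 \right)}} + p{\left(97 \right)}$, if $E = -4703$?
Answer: $- \frac{155671}{10847} \approx -14.352$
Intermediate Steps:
$C{\left(O \right)} = -10$ ($C{\left(O \right)} = -2 + \left(-2\right)^{3} = -2 - 8 = -10$)
$p{\left(H \right)} = \frac{2}{3} - \frac{H}{6}$ ($p{\left(H \right)} = - \frac{\left(19 - 23\right) + H}{6} = - \frac{-4 + H}{6} = \frac{2}{3} - \frac{H}{6}$)
$\frac{E - 20212}{-21684 + C{\left(109 \right)}} + p{\left(97 \right)} = \frac{-4703 - 20212}{-21684 - 10} + \left(\frac{2}{3} - \frac{97}{6}\right) = - \frac{24915}{-21694} + \left(\frac{2}{3} - \frac{97}{6}\right) = \left(-24915\right) \left(- \frac{1}{21694}\right) - \frac{31}{2} = \frac{24915}{21694} - \frac{31}{2} = - \frac{155671}{10847}$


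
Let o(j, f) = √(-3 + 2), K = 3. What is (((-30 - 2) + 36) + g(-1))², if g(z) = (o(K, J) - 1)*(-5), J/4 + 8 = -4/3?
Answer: 56 - 90*I ≈ 56.0 - 90.0*I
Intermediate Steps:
J = -112/3 (J = -32 + 4*(-4/3) = -32 - 16/3 = -112/3 ≈ -37.333)
o(j, f) = I (o(j, f) = √(-1) = I)
g(z) = 5 - 5*I (g(z) = (I - 1)*(-5) = (-1 + I)*(-5) = 5 - 5*I)
(((-30 - 2) + 36) + g(-1))² = (((-30 - 2) + 36) + (5 - 5*I))² = ((-32 + 36) + (5 - 5*I))² = (4 + (5 - 5*I))² = (9 - 5*I)²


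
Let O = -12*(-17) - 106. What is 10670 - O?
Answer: 10572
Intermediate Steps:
O = 98 (O = 204 - 106 = 98)
10670 - O = 10670 - 1*98 = 10670 - 98 = 10572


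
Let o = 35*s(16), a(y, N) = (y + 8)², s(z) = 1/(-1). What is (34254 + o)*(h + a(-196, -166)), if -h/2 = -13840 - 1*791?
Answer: 2210752714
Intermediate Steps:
s(z) = -1
a(y, N) = (8 + y)²
h = 29262 (h = -2*(-13840 - 1*791) = -2*(-13840 - 791) = -2*(-14631) = 29262)
o = -35 (o = 35*(-1) = -35)
(34254 + o)*(h + a(-196, -166)) = (34254 - 35)*(29262 + (8 - 196)²) = 34219*(29262 + (-188)²) = 34219*(29262 + 35344) = 34219*64606 = 2210752714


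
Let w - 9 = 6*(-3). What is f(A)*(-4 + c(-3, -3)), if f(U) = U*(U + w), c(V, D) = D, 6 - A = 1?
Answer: 140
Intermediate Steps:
A = 5 (A = 6 - 1*1 = 6 - 1 = 5)
w = -9 (w = 9 + 6*(-3) = 9 - 18 = -9)
f(U) = U*(-9 + U) (f(U) = U*(U - 9) = U*(-9 + U))
f(A)*(-4 + c(-3, -3)) = (5*(-9 + 5))*(-4 - 3) = (5*(-4))*(-7) = -20*(-7) = 140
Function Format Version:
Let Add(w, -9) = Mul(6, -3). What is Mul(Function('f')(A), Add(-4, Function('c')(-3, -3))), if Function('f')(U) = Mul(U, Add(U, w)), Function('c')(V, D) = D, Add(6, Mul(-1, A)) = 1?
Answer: 140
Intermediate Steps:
A = 5 (A = Add(6, Mul(-1, 1)) = Add(6, -1) = 5)
w = -9 (w = Add(9, Mul(6, -3)) = Add(9, -18) = -9)
Function('f')(U) = Mul(U, Add(-9, U)) (Function('f')(U) = Mul(U, Add(U, -9)) = Mul(U, Add(-9, U)))
Mul(Function('f')(A), Add(-4, Function('c')(-3, -3))) = Mul(Mul(5, Add(-9, 5)), Add(-4, -3)) = Mul(Mul(5, -4), -7) = Mul(-20, -7) = 140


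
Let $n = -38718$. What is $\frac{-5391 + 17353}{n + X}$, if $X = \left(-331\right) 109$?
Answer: $- \frac{11962}{74797} \approx -0.15993$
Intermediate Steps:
$X = -36079$
$\frac{-5391 + 17353}{n + X} = \frac{-5391 + 17353}{-38718 - 36079} = \frac{11962}{-74797} = 11962 \left(- \frac{1}{74797}\right) = - \frac{11962}{74797}$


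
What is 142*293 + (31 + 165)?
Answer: 41802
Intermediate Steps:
142*293 + (31 + 165) = 41606 + 196 = 41802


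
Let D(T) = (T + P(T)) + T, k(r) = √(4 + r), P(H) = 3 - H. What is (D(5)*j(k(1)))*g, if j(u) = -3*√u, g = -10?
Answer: 240*5^(¼) ≈ 358.88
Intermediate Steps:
D(T) = 3 + T (D(T) = (T + (3 - T)) + T = 3 + T)
(D(5)*j(k(1)))*g = ((3 + 5)*(-3*(4 + 1)^(¼)))*(-10) = (8*(-3*5^(¼)))*(-10) = -24*5^(¼)*(-10) = 240*5^(¼)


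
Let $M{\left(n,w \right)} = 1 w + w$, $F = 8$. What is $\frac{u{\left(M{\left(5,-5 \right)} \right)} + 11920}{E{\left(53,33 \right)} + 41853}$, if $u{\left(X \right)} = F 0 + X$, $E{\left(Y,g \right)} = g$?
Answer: $\frac{1985}{6981} \approx 0.28434$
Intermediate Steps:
$M{\left(n,w \right)} = 2 w$ ($M{\left(n,w \right)} = w + w = 2 w$)
$u{\left(X \right)} = X$ ($u{\left(X \right)} = 8 \cdot 0 + X = 0 + X = X$)
$\frac{u{\left(M{\left(5,-5 \right)} \right)} + 11920}{E{\left(53,33 \right)} + 41853} = \frac{2 \left(-5\right) + 11920}{33 + 41853} = \frac{-10 + 11920}{41886} = 11910 \cdot \frac{1}{41886} = \frac{1985}{6981}$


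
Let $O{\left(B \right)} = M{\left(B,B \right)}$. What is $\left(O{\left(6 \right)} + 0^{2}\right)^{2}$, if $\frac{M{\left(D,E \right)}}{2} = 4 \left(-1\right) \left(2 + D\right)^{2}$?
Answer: $262144$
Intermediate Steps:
$M{\left(D,E \right)} = - 8 \left(2 + D\right)^{2}$ ($M{\left(D,E \right)} = 2 \cdot 4 \left(-1\right) \left(2 + D\right)^{2} = 2 \left(- 4 \left(2 + D\right)^{2}\right) = - 8 \left(2 + D\right)^{2}$)
$O{\left(B \right)} = - 8 \left(2 + B\right)^{2}$
$\left(O{\left(6 \right)} + 0^{2}\right)^{2} = \left(- 8 \left(2 + 6\right)^{2} + 0^{2}\right)^{2} = \left(- 8 \cdot 8^{2} + 0\right)^{2} = \left(\left(-8\right) 64 + 0\right)^{2} = \left(-512 + 0\right)^{2} = \left(-512\right)^{2} = 262144$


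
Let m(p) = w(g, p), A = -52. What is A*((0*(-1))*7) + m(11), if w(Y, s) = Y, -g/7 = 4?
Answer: -28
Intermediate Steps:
g = -28 (g = -7*4 = -28)
m(p) = -28
A*((0*(-1))*7) + m(11) = -52*0*(-1)*7 - 28 = -0*7 - 28 = -52*0 - 28 = 0 - 28 = -28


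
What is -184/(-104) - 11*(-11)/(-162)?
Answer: 2153/2106 ≈ 1.0223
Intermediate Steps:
-184/(-104) - 11*(-11)/(-162) = -184*(-1/104) + 121*(-1/162) = 23/13 - 121/162 = 2153/2106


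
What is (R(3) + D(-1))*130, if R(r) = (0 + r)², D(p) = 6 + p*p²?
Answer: 1820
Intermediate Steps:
D(p) = 6 + p³
R(r) = r²
(R(3) + D(-1))*130 = (3² + (6 + (-1)³))*130 = (9 + (6 - 1))*130 = (9 + 5)*130 = 14*130 = 1820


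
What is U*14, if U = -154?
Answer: -2156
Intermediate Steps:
U*14 = -154*14 = -2156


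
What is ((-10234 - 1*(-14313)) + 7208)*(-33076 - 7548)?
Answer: -458523088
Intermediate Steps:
((-10234 - 1*(-14313)) + 7208)*(-33076 - 7548) = ((-10234 + 14313) + 7208)*(-40624) = (4079 + 7208)*(-40624) = 11287*(-40624) = -458523088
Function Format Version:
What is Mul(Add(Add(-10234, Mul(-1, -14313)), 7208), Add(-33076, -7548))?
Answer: -458523088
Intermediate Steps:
Mul(Add(Add(-10234, Mul(-1, -14313)), 7208), Add(-33076, -7548)) = Mul(Add(Add(-10234, 14313), 7208), -40624) = Mul(Add(4079, 7208), -40624) = Mul(11287, -40624) = -458523088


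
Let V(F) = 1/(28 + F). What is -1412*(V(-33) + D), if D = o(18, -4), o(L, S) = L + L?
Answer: -252748/5 ≈ -50550.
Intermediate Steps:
o(L, S) = 2*L
D = 36 (D = 2*18 = 36)
-1412*(V(-33) + D) = -1412*(1/(28 - 33) + 36) = -1412*(1/(-5) + 36) = -1412*(-⅕ + 36) = -1412*179/5 = -252748/5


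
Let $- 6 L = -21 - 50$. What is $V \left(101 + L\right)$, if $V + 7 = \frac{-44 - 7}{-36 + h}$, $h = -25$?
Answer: $- \frac{127276}{183} \approx -695.5$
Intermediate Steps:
$V = - \frac{376}{61}$ ($V = -7 + \frac{-44 - 7}{-36 - 25} = -7 - \frac{51}{-61} = -7 - - \frac{51}{61} = -7 + \frac{51}{61} = - \frac{376}{61} \approx -6.1639$)
$L = \frac{71}{6}$ ($L = - \frac{-21 - 50}{6} = \left(- \frac{1}{6}\right) \left(-71\right) = \frac{71}{6} \approx 11.833$)
$V \left(101 + L\right) = - \frac{376 \left(101 + \frac{71}{6}\right)}{61} = \left(- \frac{376}{61}\right) \frac{677}{6} = - \frac{127276}{183}$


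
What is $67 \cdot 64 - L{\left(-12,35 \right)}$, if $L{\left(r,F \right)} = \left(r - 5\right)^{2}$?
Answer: $3999$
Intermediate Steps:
$L{\left(r,F \right)} = \left(-5 + r\right)^{2}$
$67 \cdot 64 - L{\left(-12,35 \right)} = 67 \cdot 64 - \left(-5 - 12\right)^{2} = 4288 - \left(-17\right)^{2} = 4288 - 289 = 3999$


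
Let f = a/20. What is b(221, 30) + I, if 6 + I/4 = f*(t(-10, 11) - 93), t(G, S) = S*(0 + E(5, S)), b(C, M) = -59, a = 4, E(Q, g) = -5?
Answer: -1007/5 ≈ -201.40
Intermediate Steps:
t(G, S) = -5*S (t(G, S) = S*(0 - 5) = S*(-5) = -5*S)
f = ⅕ (f = 4/20 = (1/20)*4 = ⅕ ≈ 0.20000)
I = -712/5 (I = -24 + 4*((-5*11 - 93)/5) = -24 + 4*((-55 - 93)/5) = -24 + 4*((⅕)*(-148)) = -24 + 4*(-148/5) = -24 - 592/5 = -712/5 ≈ -142.40)
b(221, 30) + I = -59 - 712/5 = -1007/5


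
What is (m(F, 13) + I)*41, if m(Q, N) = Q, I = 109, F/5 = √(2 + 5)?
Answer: 4469 + 205*√7 ≈ 5011.4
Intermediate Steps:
F = 5*√7 (F = 5*√(2 + 5) = 5*√7 ≈ 13.229)
(m(F, 13) + I)*41 = (5*√7 + 109)*41 = (109 + 5*√7)*41 = 4469 + 205*√7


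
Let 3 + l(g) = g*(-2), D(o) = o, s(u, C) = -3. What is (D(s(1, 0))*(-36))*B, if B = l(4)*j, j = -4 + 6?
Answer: -2376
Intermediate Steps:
l(g) = -3 - 2*g (l(g) = -3 + g*(-2) = -3 - 2*g)
j = 2
B = -22 (B = (-3 - 2*4)*2 = (-3 - 8)*2 = -11*2 = -22)
(D(s(1, 0))*(-36))*B = -3*(-36)*(-22) = 108*(-22) = -2376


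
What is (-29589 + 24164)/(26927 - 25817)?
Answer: -1085/222 ≈ -4.8874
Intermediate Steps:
(-29589 + 24164)/(26927 - 25817) = -5425/1110 = -5425*1/1110 = -1085/222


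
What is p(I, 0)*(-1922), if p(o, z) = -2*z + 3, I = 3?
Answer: -5766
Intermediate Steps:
p(o, z) = 3 - 2*z
p(I, 0)*(-1922) = (3 - 2*0)*(-1922) = (3 + 0)*(-1922) = 3*(-1922) = -5766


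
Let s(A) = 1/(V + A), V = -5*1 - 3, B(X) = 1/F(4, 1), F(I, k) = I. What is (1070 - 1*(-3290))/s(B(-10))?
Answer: -33790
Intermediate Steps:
B(X) = ¼ (B(X) = 1/4 = ¼)
V = -8 (V = -5 - 3 = -8)
s(A) = 1/(-8 + A)
(1070 - 1*(-3290))/s(B(-10)) = (1070 - 1*(-3290))/(1/(-8 + ¼)) = (1070 + 3290)/(1/(-31/4)) = 4360/(-4/31) = 4360*(-31/4) = -33790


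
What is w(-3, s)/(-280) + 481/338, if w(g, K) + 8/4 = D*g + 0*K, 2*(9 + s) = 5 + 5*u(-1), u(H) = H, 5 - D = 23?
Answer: 563/455 ≈ 1.2374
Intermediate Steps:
D = -18 (D = 5 - 1*23 = 5 - 23 = -18)
s = -9 (s = -9 + (5 + 5*(-1))/2 = -9 + (5 - 5)/2 = -9 + (1/2)*0 = -9 + 0 = -9)
w(g, K) = -2 - 18*g (w(g, K) = -2 + (-18*g + 0*K) = -2 + (-18*g + 0) = -2 - 18*g)
w(-3, s)/(-280) + 481/338 = (-2 - 18*(-3))/(-280) + 481/338 = (-2 + 54)*(-1/280) + 481*(1/338) = 52*(-1/280) + 37/26 = -13/70 + 37/26 = 563/455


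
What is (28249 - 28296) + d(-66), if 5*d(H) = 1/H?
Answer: -15511/330 ≈ -47.003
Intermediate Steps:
d(H) = 1/(5*H)
(28249 - 28296) + d(-66) = (28249 - 28296) + (⅕)/(-66) = -47 + (⅕)*(-1/66) = -47 - 1/330 = -15511/330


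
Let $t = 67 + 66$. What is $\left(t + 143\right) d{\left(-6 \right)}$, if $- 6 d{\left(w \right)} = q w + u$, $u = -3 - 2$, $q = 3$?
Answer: $1058$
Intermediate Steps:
$t = 133$
$u = -5$
$d{\left(w \right)} = \frac{5}{6} - \frac{w}{2}$ ($d{\left(w \right)} = - \frac{3 w - 5}{6} = - \frac{-5 + 3 w}{6} = \frac{5}{6} - \frac{w}{2}$)
$\left(t + 143\right) d{\left(-6 \right)} = \left(133 + 143\right) \left(\frac{5}{6} - -3\right) = 276 \left(\frac{5}{6} + 3\right) = 276 \cdot \frac{23}{6} = 1058$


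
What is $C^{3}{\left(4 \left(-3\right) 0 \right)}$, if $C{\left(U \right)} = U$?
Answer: $0$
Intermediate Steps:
$C^{3}{\left(4 \left(-3\right) 0 \right)} = \left(4 \left(-3\right) 0\right)^{3} = \left(\left(-12\right) 0\right)^{3} = 0^{3} = 0$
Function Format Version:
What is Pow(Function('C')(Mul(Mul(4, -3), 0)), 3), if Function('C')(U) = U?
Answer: 0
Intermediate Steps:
Pow(Function('C')(Mul(Mul(4, -3), 0)), 3) = Pow(Mul(Mul(4, -3), 0), 3) = Pow(Mul(-12, 0), 3) = Pow(0, 3) = 0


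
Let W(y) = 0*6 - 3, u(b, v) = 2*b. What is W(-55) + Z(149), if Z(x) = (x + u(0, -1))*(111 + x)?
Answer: 38737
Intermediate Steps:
W(y) = -3 (W(y) = 0 - 3 = -3)
Z(x) = x*(111 + x) (Z(x) = (x + 2*0)*(111 + x) = (x + 0)*(111 + x) = x*(111 + x))
W(-55) + Z(149) = -3 + 149*(111 + 149) = -3 + 149*260 = -3 + 38740 = 38737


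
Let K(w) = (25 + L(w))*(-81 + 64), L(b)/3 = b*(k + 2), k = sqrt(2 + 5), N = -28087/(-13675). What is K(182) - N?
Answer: -259702662/13675 - 9282*sqrt(7) ≈ -43549.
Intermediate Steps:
N = 28087/13675 (N = -28087*(-1/13675) = 28087/13675 ≈ 2.0539)
k = sqrt(7) ≈ 2.6458
L(b) = 3*b*(2 + sqrt(7)) (L(b) = 3*(b*(sqrt(7) + 2)) = 3*(b*(2 + sqrt(7))) = 3*b*(2 + sqrt(7)))
K(w) = -425 - 51*w*(2 + sqrt(7)) (K(w) = (25 + 3*w*(2 + sqrt(7)))*(-81 + 64) = (25 + 3*w*(2 + sqrt(7)))*(-17) = -425 - 51*w*(2 + sqrt(7)))
K(182) - N = (-425 - 51*182*(2 + sqrt(7))) - 1*28087/13675 = (-425 + (-18564 - 9282*sqrt(7))) - 28087/13675 = (-18989 - 9282*sqrt(7)) - 28087/13675 = -259702662/13675 - 9282*sqrt(7)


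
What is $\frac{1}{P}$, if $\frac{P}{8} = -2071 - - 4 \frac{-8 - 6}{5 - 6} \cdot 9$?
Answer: $- \frac{1}{12536} \approx -7.977 \cdot 10^{-5}$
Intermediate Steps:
$P = -12536$ ($P = 8 \left(-2071 - - 4 \frac{-8 - 6}{5 - 6} \cdot 9\right) = 8 \left(-2071 - - 4 \left(- \frac{14}{-1}\right) 9\right) = 8 \left(-2071 - - 4 \left(\left(-14\right) \left(-1\right)\right) 9\right) = 8 \left(-2071 - \left(-4\right) 14 \cdot 9\right) = 8 \left(-2071 - \left(-56\right) 9\right) = 8 \left(-2071 - -504\right) = 8 \left(-2071 + 504\right) = 8 \left(-1567\right) = -12536$)
$\frac{1}{P} = \frac{1}{-12536} = - \frac{1}{12536}$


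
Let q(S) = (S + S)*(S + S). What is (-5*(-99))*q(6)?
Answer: 71280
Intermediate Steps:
q(S) = 4*S**2 (q(S) = (2*S)*(2*S) = 4*S**2)
(-5*(-99))*q(6) = (-5*(-99))*(4*6**2) = 495*(4*36) = 495*144 = 71280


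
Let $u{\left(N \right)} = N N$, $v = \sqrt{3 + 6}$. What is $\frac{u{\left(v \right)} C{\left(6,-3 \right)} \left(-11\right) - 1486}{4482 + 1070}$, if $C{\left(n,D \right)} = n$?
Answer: $- \frac{130}{347} \approx -0.37464$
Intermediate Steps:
$v = 3$ ($v = \sqrt{9} = 3$)
$u{\left(N \right)} = N^{2}$
$\frac{u{\left(v \right)} C{\left(6,-3 \right)} \left(-11\right) - 1486}{4482 + 1070} = \frac{3^{2} \cdot 6 \left(-11\right) - 1486}{4482 + 1070} = \frac{9 \cdot 6 \left(-11\right) - 1486}{5552} = \left(54 \left(-11\right) - 1486\right) \frac{1}{5552} = \left(-594 - 1486\right) \frac{1}{5552} = \left(-2080\right) \frac{1}{5552} = - \frac{130}{347}$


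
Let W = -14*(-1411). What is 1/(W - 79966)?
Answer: -1/60212 ≈ -1.6608e-5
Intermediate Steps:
W = 19754
1/(W - 79966) = 1/(19754 - 79966) = 1/(-60212) = -1/60212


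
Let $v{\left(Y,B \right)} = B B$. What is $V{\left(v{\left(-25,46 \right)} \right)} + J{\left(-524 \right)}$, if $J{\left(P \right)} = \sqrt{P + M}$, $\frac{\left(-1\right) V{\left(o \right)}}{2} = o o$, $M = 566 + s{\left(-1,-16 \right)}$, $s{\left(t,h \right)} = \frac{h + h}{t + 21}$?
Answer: $-8954912 + \frac{\sqrt{1010}}{5} \approx -8.9549 \cdot 10^{6}$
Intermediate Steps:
$v{\left(Y,B \right)} = B^{2}$
$s{\left(t,h \right)} = \frac{2 h}{21 + t}$
$M = \frac{2822}{5}$ ($M = 566 + 2 \left(-16\right) \frac{1}{21 - 1} = 566 + 2 \left(-16\right) \frac{1}{20} = 566 - \frac{8}{5} = \frac{2822}{5} \approx 564.4$)
$V{\left(o \right)} = - 2 o^{2}$ ($V{\left(o \right)} = - 2 o o = - 2 o^{2}$)
$J{\left(P \right)} = \sqrt{\frac{2822}{5} + P}$ ($J{\left(P \right)} = \sqrt{P + \frac{2822}{5}} = \sqrt{\frac{2822}{5} + P}$)
$V{\left(v{\left(-25,46 \right)} \right)} + J{\left(-524 \right)} = - 2 \left(46^{2}\right)^{2} + \frac{\sqrt{14110 + 25 \left(-524\right)}}{5} = - 2 \cdot 2116^{2} + \frac{\sqrt{14110 - 13100}}{5} = \left(-2\right) 4477456 + \frac{\sqrt{1010}}{5} = -8954912 + \frac{\sqrt{1010}}{5}$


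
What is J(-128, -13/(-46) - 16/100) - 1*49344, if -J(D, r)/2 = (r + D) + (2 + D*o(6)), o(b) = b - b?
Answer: -28228041/575 ≈ -49092.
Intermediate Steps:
o(b) = 0
J(D, r) = -4 - 2*D - 2*r (J(D, r) = -2*((r + D) + (2 + D*0)) = -2*((D + r) + (2 + 0)) = -2*((D + r) + 2) = -2*(2 + D + r) = -4 - 2*D - 2*r)
J(-128, -13/(-46) - 16/100) - 1*49344 = (-4 - 2*(-128) - 2*(-13/(-46) - 16/100)) - 1*49344 = (-4 + 256 - 2*(-13*(-1/46) - 16*1/100)) - 49344 = (-4 + 256 - 2*(13/46 - 4/25)) - 49344 = (-4 + 256 - 2*141/1150) - 49344 = (-4 + 256 - 141/575) - 49344 = 144759/575 - 49344 = -28228041/575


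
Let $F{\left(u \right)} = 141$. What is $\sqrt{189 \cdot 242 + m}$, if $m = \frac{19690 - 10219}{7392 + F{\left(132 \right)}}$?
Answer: $\frac{5 \sqrt{142415581}}{279} \approx 213.87$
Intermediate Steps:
$m = \frac{3157}{2511}$ ($m = \frac{19690 - 10219}{7392 + 141} = \frac{9471}{7533} = 9471 \cdot \frac{1}{7533} = \frac{3157}{2511} \approx 1.2573$)
$\sqrt{189 \cdot 242 + m} = \sqrt{189 \cdot 242 + \frac{3157}{2511}} = \sqrt{45738 + \frac{3157}{2511}} = \sqrt{\frac{114851275}{2511}} = \frac{5 \sqrt{142415581}}{279}$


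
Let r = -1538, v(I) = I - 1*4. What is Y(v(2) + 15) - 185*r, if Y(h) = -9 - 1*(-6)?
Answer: 284527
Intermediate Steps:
v(I) = -4 + I (v(I) = I - 4 = -4 + I)
Y(h) = -3 (Y(h) = -9 + 6 = -3)
Y(v(2) + 15) - 185*r = -3 - 185*(-1538) = -3 + 284530 = 284527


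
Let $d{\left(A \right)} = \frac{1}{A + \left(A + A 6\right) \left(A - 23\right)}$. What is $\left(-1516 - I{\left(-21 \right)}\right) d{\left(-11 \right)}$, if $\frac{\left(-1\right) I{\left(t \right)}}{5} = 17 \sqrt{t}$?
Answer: $- \frac{1516}{2607} + \frac{85 i \sqrt{21}}{2607} \approx -0.58151 + 0.14941 i$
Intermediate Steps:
$I{\left(t \right)} = - 85 \sqrt{t}$ ($I{\left(t \right)} = - 5 \cdot 17 \sqrt{t} = - 85 \sqrt{t}$)
$d{\left(A \right)} = \frac{1}{A + 7 A \left(-23 + A\right)}$ ($d{\left(A \right)} = \frac{1}{A + \left(A + 6 A\right) \left(-23 + A\right)} = \frac{1}{A + 7 A \left(-23 + A\right)}$)
$\left(-1516 - I{\left(-21 \right)}\right) d{\left(-11 \right)} = \left(-1516 - - 85 \sqrt{-21}\right) \frac{1}{\left(-11\right) \left(-160 + 7 \left(-11\right)\right)} = \left(-1516 - - 85 i \sqrt{21}\right) \left(- \frac{1}{11 \left(-160 - 77\right)}\right) = \left(-1516 - - 85 i \sqrt{21}\right) \left(- \frac{1}{11 \left(-237\right)}\right) = \left(-1516 + 85 i \sqrt{21}\right) \left(\left(- \frac{1}{11}\right) \left(- \frac{1}{237}\right)\right) = \left(-1516 + 85 i \sqrt{21}\right) \frac{1}{2607} = - \frac{1516}{2607} + \frac{85 i \sqrt{21}}{2607}$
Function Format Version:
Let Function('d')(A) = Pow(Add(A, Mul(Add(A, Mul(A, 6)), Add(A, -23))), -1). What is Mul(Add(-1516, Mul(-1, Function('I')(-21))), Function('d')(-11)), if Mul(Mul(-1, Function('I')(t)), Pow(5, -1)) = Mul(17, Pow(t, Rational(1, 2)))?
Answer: Add(Rational(-1516, 2607), Mul(Rational(85, 2607), I, Pow(21, Rational(1, 2)))) ≈ Add(-0.58151, Mul(0.14941, I))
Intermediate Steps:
Function('I')(t) = Mul(-85, Pow(t, Rational(1, 2))) (Function('I')(t) = Mul(-5, Mul(17, Pow(t, Rational(1, 2)))) = Mul(-85, Pow(t, Rational(1, 2))))
Function('d')(A) = Pow(Add(A, Mul(7, A, Add(-23, A))), -1) (Function('d')(A) = Pow(Add(A, Mul(Add(A, Mul(6, A)), Add(-23, A))), -1) = Pow(Add(A, Mul(Mul(7, A), Add(-23, A))), -1) = Pow(Add(A, Mul(7, A, Add(-23, A))), -1))
Mul(Add(-1516, Mul(-1, Function('I')(-21))), Function('d')(-11)) = Mul(Add(-1516, Mul(-1, Mul(-85, Pow(-21, Rational(1, 2))))), Mul(Pow(-11, -1), Pow(Add(-160, Mul(7, -11)), -1))) = Mul(Add(-1516, Mul(-1, Mul(-85, Mul(I, Pow(21, Rational(1, 2)))))), Mul(Rational(-1, 11), Pow(Add(-160, -77), -1))) = Mul(Add(-1516, Mul(-1, Mul(-85, I, Pow(21, Rational(1, 2))))), Mul(Rational(-1, 11), Pow(-237, -1))) = Mul(Add(-1516, Mul(85, I, Pow(21, Rational(1, 2)))), Mul(Rational(-1, 11), Rational(-1, 237))) = Mul(Add(-1516, Mul(85, I, Pow(21, Rational(1, 2)))), Rational(1, 2607)) = Add(Rational(-1516, 2607), Mul(Rational(85, 2607), I, Pow(21, Rational(1, 2))))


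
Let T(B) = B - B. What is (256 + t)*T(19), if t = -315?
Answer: 0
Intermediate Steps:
T(B) = 0
(256 + t)*T(19) = (256 - 315)*0 = -59*0 = 0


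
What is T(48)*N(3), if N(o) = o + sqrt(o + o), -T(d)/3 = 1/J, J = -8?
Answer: 9/8 + 3*sqrt(6)/8 ≈ 2.0436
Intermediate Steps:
T(d) = 3/8 (T(d) = -3/(-8) = -3*(-1/8) = 3/8)
N(o) = o + sqrt(2)*sqrt(o) (N(o) = o + sqrt(2*o) = o + sqrt(2)*sqrt(o))
T(48)*N(3) = 3*(3 + sqrt(2)*sqrt(3))/8 = 3*(3 + sqrt(6))/8 = 9/8 + 3*sqrt(6)/8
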